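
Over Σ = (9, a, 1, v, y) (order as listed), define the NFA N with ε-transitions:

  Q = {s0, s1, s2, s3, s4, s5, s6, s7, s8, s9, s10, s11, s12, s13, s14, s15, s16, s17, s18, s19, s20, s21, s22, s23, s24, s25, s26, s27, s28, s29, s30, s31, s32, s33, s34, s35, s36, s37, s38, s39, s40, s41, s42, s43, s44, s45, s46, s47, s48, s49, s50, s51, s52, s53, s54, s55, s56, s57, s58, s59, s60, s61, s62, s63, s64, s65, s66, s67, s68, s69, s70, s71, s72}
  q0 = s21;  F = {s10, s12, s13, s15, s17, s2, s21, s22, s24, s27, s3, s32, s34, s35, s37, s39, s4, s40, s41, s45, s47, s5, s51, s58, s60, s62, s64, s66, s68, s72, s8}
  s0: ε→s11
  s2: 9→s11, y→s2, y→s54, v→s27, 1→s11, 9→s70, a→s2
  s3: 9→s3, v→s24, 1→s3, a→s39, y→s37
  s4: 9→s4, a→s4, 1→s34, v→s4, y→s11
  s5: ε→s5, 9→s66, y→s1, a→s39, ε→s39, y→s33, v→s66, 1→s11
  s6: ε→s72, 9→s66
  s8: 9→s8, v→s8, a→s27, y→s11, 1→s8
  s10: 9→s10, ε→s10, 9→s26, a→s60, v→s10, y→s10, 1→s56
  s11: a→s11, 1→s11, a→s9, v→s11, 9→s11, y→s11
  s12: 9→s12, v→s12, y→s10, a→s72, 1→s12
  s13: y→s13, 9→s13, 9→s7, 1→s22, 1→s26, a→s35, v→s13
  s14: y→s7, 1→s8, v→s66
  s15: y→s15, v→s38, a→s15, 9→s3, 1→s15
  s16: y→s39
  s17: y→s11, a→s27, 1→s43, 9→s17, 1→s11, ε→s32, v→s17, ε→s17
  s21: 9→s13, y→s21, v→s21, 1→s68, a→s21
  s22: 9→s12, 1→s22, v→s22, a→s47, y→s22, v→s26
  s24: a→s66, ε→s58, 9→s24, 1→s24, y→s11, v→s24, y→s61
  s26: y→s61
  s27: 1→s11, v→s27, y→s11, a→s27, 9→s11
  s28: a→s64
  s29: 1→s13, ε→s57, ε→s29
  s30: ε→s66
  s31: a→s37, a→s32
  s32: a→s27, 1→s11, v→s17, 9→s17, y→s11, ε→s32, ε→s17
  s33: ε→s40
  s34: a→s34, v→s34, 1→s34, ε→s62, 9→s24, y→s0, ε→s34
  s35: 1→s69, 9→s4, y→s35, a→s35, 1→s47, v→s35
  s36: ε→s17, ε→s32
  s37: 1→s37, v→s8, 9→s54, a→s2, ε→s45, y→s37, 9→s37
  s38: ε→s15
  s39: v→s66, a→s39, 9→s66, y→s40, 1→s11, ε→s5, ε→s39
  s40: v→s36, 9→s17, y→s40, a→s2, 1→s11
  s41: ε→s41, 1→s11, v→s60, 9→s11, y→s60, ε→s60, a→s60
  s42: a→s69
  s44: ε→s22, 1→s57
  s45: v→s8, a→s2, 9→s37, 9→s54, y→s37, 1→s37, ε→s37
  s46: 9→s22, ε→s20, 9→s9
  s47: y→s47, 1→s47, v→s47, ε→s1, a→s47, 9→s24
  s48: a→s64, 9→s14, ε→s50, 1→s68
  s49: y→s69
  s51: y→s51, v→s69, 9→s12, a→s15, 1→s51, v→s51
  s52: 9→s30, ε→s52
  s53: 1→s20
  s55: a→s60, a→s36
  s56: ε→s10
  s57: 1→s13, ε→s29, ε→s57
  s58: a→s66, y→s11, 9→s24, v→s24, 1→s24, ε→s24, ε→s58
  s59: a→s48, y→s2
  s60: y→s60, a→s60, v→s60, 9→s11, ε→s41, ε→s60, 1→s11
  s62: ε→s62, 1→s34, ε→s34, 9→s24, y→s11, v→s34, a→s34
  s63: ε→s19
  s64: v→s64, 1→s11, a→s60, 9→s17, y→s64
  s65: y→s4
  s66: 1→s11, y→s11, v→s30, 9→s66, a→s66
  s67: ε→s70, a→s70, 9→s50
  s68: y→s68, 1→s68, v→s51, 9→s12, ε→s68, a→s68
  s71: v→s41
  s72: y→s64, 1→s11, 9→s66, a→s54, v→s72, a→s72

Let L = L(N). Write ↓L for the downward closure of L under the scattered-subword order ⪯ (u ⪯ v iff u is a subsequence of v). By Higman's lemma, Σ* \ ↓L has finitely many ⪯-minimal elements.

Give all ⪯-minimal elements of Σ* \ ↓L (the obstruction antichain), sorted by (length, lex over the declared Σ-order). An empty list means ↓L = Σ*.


Antichain: [9a9y, 19a1, 19ya9, 1va9vy].

|Q|=73, |F|=31, |δ|=246 (42 ε).
min D↑ (26 st, q0=0, F={13}): 0:9→1,a→0,1→2,v→0,y→0 1:9→1,a→3,1→4,v→1,y→1 2:9→5,a→2,1→2,v→6,y→2 3:9→7,a→3,1→8,v→3,y→3 4:9→5,a→8,1→4,v→4,y→4 5:9→5,a→9,1→5,v→5,y→10 6:9→5,a→11,1→6,v→6,y→6 7:9→7,a→7,1→12,v→7,y→13 8:9→14,a→8,1→8,v→8,y→8 9:9→15,a→9,1→13,v→9,y→16 10:9→10,a→17,1→10,v→10,y→10 11:9→18,a→11,1→11,v→11,y→11 12:9→14,a→12,1→12,v→12,y→13 13:9→13,a→13,1→13,v→13,y→13 14:9→14,a→15,1→14,v→14,y→13 15:9→15,a→15,1→13,v→15,y→13 16:9→19,a→17,1→13,v→16,y→16 17:9→13,a→17,1→13,v→17,y→17 18:9→18,a→20,1→18,v→14,y→21 19:9→19,a→22,1→13,v→19,y→13 20:9→15,a→20,1→13,v→15,y→23 21:9→21,a→24,1→21,v→25,y→21 22:9→13,a→22,1→13,v→22,y→13 23:9→19,a→24,1→13,v→19,y→23 24:9→13,a→24,1→13,v→22,y→24 25:9→25,a→22,1→25,v→25,y→13 [Hopcroft].
'9a9y': run [47, 42, 31, 16, 4] end={s0,s11,s61,s9} ∉↓L; 4/4 deletions ∈↓L.
'19a1': run [47, 42, 32, 21, 3] end={s11,s43,s9} — reject; 4/4 del acc.
'19ya9': run [47, 42, 32, 23, 8, 3] end={s11,s70,s9} — reject; 5/5 single-dels accept.
'1va9vy': run [47, 42, 41, 34, 24, 13, 3] end={s11,s61,s9} — reject; 6/6 single-dels accept.
4 minimals (antichain).


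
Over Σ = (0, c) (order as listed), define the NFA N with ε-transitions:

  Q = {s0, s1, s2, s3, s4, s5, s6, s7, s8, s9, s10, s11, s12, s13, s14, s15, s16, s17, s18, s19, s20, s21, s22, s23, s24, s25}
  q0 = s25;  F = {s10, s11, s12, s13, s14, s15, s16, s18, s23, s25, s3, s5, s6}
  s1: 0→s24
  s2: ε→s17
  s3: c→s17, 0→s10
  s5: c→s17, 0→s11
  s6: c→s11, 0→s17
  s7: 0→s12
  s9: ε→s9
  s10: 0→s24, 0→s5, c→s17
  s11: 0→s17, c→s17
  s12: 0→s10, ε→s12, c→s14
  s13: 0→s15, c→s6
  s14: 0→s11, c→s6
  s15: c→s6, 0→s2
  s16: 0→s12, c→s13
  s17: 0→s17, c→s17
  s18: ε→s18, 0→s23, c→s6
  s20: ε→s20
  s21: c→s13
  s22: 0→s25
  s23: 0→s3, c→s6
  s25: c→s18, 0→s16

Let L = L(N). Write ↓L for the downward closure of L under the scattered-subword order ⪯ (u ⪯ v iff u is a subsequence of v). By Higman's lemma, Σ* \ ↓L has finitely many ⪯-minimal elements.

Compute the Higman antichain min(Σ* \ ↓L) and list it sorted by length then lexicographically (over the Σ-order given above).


|Q|=26, |F|=13, |δ|=38 (5 ε).
min D↑ (14 st, q0=0, F={11}): 0:0→1,c→2 1:0→3,c→4 2:0→5,c→6 3:0→7,c→8 4:0→9,c→6 5:0→10,c→6 6:0→11,c→12 7:0→13,c→11 8:0→12,c→6 9:0→11,c→6 10:0→7,c→11 11:0→11,c→11 12:0→11,c→11 13:0→12,c→11.
'cc0': |S_i|=[16, 13, 3, 1] end={s17} — reject; 3/3 deletions ∈↓L.
'000c': N↓-sim [16, 14, 11, 6, 1] end={s17} ∉↓L; 4/4 del acc.
'0c00': N↓-sim [16, 14, 7, 5, 2] end={s17,s2} ∉↓L; 4/4 deletions ∈↓L.
'c00c': |S_i|=[16, 13, 10, 7, 1] end={s17} — reject; 4/4 single-dels accept.
'cccc': |S_i|=[16, 13, 3, 2, 1] end={s17} ∉↓L; 4/4 del acc.
'000000': |S_i|=[16, 14, 11, 6, 4, 2, 1] end={s17} rej; 6/6 single-dels accept.
6 obstructions.

Antichain: [cc0, 000c, 0c00, c00c, cccc, 000000].


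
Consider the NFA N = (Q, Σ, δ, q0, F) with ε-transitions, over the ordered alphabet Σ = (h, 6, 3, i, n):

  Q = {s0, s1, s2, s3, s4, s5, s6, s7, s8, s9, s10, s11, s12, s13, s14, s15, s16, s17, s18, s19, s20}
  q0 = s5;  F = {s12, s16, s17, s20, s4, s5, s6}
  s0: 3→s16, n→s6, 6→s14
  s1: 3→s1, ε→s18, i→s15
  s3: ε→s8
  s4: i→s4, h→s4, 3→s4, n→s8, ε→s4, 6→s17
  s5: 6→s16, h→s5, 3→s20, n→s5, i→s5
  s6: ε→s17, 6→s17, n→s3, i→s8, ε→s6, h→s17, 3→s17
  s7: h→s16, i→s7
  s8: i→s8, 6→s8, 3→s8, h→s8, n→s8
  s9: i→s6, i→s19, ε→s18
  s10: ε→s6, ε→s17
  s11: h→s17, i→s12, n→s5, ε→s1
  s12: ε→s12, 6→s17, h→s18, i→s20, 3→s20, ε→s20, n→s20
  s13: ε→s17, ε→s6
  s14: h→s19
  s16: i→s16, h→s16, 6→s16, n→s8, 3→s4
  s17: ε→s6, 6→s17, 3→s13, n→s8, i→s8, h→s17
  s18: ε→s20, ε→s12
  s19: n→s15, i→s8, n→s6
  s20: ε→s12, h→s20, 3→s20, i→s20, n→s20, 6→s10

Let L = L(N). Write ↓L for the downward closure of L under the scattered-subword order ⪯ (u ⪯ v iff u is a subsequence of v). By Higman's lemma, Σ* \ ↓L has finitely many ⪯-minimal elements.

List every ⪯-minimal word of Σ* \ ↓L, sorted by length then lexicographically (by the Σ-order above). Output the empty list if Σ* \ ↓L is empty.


|Q|=21, |F|=7, |δ|=73 (17 ε).
min D↑ (6 st, q0=0, F={4}): 0:h→0,6→1,3→2,i→0,n→0 1:h→1,6→1,3→3,i→1,n→4 2:h→2,6→5,3→2,i→2,n→2 3:h→3,6→5,3→3,i→3,n→4 4:h→4,6→4,3→4,i→4,n→4 5:h→5,6→5,3→5,i→4,n→4 [Hopcroft].
'6n': |S_i|=[12, 8, 2] end={s3,s8} — reject; 2/2 del acc.
'36i': run [12, 10, 6, 1] end={s8} — reject; 3/3 single-dels accept.
2 words, ⪯-incomp.

min(Σ*\↓L) = [6n, 36i].


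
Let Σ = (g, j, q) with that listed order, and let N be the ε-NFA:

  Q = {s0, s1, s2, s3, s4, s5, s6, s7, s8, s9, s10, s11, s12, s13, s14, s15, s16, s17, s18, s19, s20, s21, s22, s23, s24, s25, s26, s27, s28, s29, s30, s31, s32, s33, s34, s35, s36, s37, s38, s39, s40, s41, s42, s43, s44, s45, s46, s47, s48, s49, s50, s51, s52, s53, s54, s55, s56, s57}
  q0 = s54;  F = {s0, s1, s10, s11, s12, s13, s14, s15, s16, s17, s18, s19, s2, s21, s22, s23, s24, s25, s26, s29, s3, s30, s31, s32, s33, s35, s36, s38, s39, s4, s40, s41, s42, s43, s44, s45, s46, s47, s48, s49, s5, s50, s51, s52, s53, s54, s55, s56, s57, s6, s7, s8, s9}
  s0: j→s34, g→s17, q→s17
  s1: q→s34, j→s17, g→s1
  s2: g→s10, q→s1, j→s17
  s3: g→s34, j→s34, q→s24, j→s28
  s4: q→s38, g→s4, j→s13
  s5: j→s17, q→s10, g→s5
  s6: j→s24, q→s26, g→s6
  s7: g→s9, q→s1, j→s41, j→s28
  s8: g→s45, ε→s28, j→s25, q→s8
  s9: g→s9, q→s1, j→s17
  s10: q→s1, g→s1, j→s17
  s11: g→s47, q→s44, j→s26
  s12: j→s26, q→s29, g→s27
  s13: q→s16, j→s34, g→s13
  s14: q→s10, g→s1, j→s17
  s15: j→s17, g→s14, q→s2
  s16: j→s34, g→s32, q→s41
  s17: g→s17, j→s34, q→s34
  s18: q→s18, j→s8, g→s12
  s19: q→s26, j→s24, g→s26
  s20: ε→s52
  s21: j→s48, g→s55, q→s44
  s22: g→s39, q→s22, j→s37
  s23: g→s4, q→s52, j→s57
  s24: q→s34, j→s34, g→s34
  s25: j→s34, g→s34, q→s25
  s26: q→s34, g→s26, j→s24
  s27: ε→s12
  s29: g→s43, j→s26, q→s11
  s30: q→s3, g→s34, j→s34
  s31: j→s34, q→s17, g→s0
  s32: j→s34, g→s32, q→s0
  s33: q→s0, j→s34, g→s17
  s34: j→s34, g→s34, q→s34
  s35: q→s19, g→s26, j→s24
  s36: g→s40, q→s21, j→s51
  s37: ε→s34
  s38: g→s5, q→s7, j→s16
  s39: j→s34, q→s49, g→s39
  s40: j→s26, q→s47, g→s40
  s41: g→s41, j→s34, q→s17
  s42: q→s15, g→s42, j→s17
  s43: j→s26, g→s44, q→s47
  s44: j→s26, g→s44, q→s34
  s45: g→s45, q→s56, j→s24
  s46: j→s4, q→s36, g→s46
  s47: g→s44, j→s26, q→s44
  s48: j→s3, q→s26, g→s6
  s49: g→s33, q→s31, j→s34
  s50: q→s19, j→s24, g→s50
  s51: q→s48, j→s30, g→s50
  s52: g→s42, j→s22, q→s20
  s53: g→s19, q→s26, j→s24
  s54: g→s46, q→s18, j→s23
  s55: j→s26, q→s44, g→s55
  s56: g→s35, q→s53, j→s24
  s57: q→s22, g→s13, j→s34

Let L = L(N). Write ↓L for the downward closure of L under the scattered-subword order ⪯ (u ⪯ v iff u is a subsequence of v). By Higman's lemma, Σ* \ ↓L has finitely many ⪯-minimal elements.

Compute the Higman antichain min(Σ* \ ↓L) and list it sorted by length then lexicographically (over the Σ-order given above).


|Q|=58, |F|=53, |δ|=168 (4 ε).
min D↑ (54 st, q0=0, F={15}): 0:g→1,j→2,q→3 1:g→1,j→4,q→5 2:g→4,j→6,q→7 3:g→8,j→9,q→3 4:g→4,j→10,q→11 5:g→12,j→13,q→14 6:g→10,j→15,q→16 7:g→17,j→16,q→7 8:g→8,j→18,q→19 9:g→20,j→21,q→9 10:g→10,j→15,q→22 11:g→23,j→22,q→24 12:g→12,j→18,q→25 13:g→26,j→27,q→28 14:g→29,j→28,q→30 15:g→15,j→15,q→15 16:g→31,j→15,q→16 17:g→17,j→32,q→33 18:g→18,j→34,q→15 19:g→35,j→18,q→36 20:g→20,j→34,q→37 21:g→15,j→15,q→21 22:g→38,j→15,q→39 23:g→23,j→32,q→40 24:g→41,j→39,q→42 25:g→30,j→18,q→30 26:g→26,j→34,q→43 27:g→15,j→15,q→44 28:g→45,j→44,q→18 29:g→29,j→18,q→30 30:g→30,j→18,q→15 31:g→31,j→15,q→46 32:g→32,j→15,q→15 33:g→47,j→32,q→48 34:g→15,j→15,q→15 35:g→30,j→18,q→25 36:g→25,j→18,q→30 37:g→49,j→34,q→50 38:g→38,j→15,q→51 39:g→39,j→15,q→32 40:g→42,j→32,q→42 41:g→41,j→32,q→42 42:g→42,j→32,q→15 43:g→18,j→34,q→18 44:g→15,j→15,q→34 45:g→45,j→34,q→18 46:g→52,j→15,q→53 47:g→42,j→32,q→40 48:g→40,j→32,q→42 49:g→18,j→34,q→43 50:g→43,j→34,q→18 51:g→32,j→15,q→32 52:g→32,j→15,q→51 53:g→51,j→15,q→32 (ε-aug+det+¬).
'jjj': |S_i|=[58, 44, 19, 3] end={s28,s34,s37} ∉↓L; 3/3 single-dels accept.
'qgjq': run [58, 52, 35, 4, 1] end={s34} rej; 4/4 deletions ∈↓L.
'qjjg': run [58, 52, 28, 7, 1] end={s34} — reject; 4/4 del acc.
'gqqqq': N↓-sim [58, 48, 40, 23, 6, 1] end={s34} rej; 5/5 single-dels accept.
'gqgqgq': |S_i|=[58, 48, 40, 22, 10, 6, 1] end={s34} ∉↓L; 6/6 single-dels accept.
'qgqggq': run [58, 52, 35, 22, 14, 6, 1] end={s34} ∉↓L; 6/6 single-dels accept.
6 words, ⪯-incomp.

min(Σ*\↓L) = [jjj, qgjq, qjjg, gqqqq, gqgqgq, qgqggq].


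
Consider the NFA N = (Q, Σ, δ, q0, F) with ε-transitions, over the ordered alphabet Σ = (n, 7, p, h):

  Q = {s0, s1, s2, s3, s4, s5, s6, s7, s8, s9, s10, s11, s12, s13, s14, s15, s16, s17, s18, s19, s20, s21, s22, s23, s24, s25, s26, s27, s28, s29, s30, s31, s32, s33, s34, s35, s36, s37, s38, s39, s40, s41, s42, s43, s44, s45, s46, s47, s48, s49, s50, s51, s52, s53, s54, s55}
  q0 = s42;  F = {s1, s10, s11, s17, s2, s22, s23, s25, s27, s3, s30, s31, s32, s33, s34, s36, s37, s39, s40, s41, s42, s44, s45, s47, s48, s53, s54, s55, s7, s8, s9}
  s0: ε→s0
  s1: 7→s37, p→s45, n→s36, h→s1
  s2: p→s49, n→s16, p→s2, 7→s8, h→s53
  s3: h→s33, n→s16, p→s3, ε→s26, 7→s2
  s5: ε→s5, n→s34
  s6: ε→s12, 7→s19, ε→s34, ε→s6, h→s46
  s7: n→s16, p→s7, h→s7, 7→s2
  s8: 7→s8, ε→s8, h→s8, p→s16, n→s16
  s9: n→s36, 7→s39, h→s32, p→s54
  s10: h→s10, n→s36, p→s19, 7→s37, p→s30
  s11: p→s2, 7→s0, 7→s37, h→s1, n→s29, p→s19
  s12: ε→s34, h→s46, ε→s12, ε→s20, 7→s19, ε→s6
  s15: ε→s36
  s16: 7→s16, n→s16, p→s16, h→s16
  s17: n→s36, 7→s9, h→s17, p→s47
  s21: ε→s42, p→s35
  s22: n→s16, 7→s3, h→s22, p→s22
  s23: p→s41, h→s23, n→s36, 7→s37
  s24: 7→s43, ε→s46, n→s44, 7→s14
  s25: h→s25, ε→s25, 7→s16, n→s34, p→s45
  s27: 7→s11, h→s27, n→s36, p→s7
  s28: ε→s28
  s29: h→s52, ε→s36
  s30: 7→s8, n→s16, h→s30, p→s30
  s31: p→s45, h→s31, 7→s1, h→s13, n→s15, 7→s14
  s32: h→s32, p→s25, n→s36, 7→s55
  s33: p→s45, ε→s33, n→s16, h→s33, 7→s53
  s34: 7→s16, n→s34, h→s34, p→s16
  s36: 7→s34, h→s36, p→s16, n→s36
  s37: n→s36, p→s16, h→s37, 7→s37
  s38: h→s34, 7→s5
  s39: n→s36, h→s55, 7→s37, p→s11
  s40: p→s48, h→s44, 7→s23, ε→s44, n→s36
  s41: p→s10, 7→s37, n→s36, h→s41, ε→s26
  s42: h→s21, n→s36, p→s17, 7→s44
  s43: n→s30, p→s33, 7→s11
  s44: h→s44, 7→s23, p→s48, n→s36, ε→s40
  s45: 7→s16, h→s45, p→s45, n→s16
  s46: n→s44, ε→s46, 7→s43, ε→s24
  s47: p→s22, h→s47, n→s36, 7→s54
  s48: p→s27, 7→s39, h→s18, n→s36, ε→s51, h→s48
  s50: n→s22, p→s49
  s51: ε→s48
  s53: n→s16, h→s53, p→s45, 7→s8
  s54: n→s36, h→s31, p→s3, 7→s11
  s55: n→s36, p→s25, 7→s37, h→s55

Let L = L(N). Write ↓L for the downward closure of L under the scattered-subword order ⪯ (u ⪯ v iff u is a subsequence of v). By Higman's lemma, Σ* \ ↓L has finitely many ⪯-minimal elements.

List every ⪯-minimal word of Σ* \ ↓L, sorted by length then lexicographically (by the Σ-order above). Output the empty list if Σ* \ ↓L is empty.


min(Σ*\↓L) = [np, n77, 777p, pppn, p7hp7].

|Q|=56, |F|=31, |δ|=179 (25 ε).
min D↑ (31 st, q0=0, F={5}): 0:n→1,7→2,p→3,h→0 1:n→1,7→4,p→5,h→1 2:n→1,7→6,p→7,h→2 3:n→1,7→8,p→9,h→3 4:n→4,7→5,p→5,h→4 5:n→5,7→5,p→5,h→5 6:n→1,7→10,p→11,h→6 7:n→1,7→12,p→13,h→7 8:n→1,7→12,p→14,h→15 9:n→1,7→14,p→16,h→9 10:n→1,7→10,p→5,h→10 11:n→1,7→10,p→17,h→11 12:n→1,7→10,p→18,h→19 13:n→1,7→18,p→20,h→13 14:n→1,7→18,p→21,h→22 15:n→1,7→19,p→23,h→15 16:n→5,7→21,p→16,h→16 17:n→1,7→10,p→24,h→17 18:n→1,7→10,p→25,h→26 19:n→1,7→10,p→23,h→19 20:n→5,7→25,p→20,h→20 21:n→5,7→25,p→21,h→27 22:n→1,7→26,p→28,h→22 23:n→4,7→5,p→28,h→23 24:n→5,7→29,p→24,h→24 25:n→5,7→29,p→25,h→30 26:n→1,7→10,p→28,h→26 27:n→5,7→30,p→28,h→27 28:n→5,7→5,p→28,h→28 29:n→5,7→29,p→5,h→29 30:n→5,7→29,p→28,h→30.
'np': N↓-sim [45, 6, 1] end={s16} ∉↓L; 2/2 deletions ∈↓L.
'n77': |S_i|=[45, 6, 2, 1] end={s16} ∉↓L; 3/3 deletions ∈↓L.
'777p': N↓-sim [45, 39, 24, 6, 1] end={s16} — reject; 4/4 deletions ∈↓L.
'pppn': |S_i|=[45, 40, 30, 13, 1] end={s16} ∉↓L; 4/4 single-dels accept.
'p7hp7': N↓-sim [45, 40, 28, 17, 4, 1] end={s16} rej; 5/5 single-dels accept.
5 minimals (antichain).


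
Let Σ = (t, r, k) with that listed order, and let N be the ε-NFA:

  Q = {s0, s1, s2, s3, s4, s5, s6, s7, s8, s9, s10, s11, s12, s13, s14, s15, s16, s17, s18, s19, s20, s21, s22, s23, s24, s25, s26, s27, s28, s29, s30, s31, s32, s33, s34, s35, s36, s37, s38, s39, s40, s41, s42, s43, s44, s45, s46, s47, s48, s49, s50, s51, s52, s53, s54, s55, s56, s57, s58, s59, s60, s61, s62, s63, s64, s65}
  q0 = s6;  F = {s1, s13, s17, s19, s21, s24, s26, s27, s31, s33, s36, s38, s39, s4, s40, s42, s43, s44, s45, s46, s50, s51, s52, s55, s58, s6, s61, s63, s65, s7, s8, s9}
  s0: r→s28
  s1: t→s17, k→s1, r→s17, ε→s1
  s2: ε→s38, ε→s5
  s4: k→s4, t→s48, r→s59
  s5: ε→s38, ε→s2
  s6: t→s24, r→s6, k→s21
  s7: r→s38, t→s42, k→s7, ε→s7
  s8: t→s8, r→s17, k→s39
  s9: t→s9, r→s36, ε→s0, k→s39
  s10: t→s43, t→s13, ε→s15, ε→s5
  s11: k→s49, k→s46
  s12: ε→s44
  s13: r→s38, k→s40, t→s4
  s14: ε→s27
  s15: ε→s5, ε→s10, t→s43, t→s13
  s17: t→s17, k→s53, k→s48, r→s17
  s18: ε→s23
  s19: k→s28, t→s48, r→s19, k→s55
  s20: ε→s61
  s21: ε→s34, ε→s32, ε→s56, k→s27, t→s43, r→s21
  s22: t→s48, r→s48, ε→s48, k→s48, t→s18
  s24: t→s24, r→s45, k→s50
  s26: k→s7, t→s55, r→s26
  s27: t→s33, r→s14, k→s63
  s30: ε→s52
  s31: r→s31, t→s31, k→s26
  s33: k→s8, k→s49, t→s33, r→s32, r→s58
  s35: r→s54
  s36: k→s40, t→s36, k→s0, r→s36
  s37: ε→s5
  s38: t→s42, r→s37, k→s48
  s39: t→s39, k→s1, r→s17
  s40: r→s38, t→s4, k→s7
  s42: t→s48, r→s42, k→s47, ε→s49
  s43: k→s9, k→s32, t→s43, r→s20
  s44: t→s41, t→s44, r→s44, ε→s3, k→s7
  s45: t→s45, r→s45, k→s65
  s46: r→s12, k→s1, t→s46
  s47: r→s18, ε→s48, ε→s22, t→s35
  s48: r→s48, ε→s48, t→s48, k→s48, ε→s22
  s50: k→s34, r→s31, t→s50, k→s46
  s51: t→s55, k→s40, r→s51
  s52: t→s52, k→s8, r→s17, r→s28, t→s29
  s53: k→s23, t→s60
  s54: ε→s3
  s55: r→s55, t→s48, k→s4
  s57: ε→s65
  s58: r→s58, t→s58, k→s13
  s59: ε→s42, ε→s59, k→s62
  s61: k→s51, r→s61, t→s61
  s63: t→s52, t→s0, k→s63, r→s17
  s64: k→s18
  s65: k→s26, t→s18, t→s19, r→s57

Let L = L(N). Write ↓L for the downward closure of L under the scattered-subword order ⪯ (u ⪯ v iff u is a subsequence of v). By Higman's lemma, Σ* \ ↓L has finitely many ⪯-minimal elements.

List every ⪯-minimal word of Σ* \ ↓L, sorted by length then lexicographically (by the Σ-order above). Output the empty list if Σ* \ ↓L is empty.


Antichain: [trktt, kkkrk, tkkktk].

|Q|=66, |F|=32, |δ|=160 (31 ε).
min D↑ (33 st, q0=0, F={25}): 0:t→1,r→0,k→2 1:t→1,r→3,k→4 2:t→5,r→2,k→6 3:t→3,r→3,k→7 4:t→4,r→8,k→9 5:t→5,r→10,k→11 6:t→12,r→6,k→13 7:t→14,r→7,k→15 8:t→8,r→8,k→15 9:t→9,r→16,k→17 10:t→10,r→10,k→18 11:t→11,r→19,k→20 12:t→12,r→21,k→22 13:t→23,r→24,k→13 14:t→25,r→14,k→26 15:t→26,r→15,k→27 16:t→16,r→16,k→27 17:t→24,r→24,k→17 18:t→26,r→18,k→28 19:t→19,r→19,k→28 20:t→20,r→24,k→17 21:t→21,r→21,k→29 22:t→22,r→24,k→20 23:t→23,r→24,k→22 24:t→24,r→24,k→25 25:t→25,r→25,k→25 26:t→25,r→26,k→30 27:t→31,r→32,k→27 28:t→30,r→32,k→27 29:t→30,r→32,k→28 30:t→25,r→31,k→30 31:t→25,r→31,k→25 32:t→31,r→32,k→25 (ε-aug+det+¬).
'trktt': |S_i|=[59, 53, 41, 30, 17, 7] end={s18,s22,s23,s3,s35,s48,s54} rej; 5/5 deletions ∈↓L.
'kkkrk': |S_i|=[59, 56, 46, 31, 20, 11] end={s18,s22,s23,s3,s35,s47,s48,s53,s54,s60,s62} — reject; 5/5 single-dels accept.
'tkkktk': run [59, 53, 44, 33, 22, 13, 10] end={s18,s22,s23,s3,s35,s47,s48,s53,s54,s60} rej; 6/6 del acc.
3 minimals (antichain).


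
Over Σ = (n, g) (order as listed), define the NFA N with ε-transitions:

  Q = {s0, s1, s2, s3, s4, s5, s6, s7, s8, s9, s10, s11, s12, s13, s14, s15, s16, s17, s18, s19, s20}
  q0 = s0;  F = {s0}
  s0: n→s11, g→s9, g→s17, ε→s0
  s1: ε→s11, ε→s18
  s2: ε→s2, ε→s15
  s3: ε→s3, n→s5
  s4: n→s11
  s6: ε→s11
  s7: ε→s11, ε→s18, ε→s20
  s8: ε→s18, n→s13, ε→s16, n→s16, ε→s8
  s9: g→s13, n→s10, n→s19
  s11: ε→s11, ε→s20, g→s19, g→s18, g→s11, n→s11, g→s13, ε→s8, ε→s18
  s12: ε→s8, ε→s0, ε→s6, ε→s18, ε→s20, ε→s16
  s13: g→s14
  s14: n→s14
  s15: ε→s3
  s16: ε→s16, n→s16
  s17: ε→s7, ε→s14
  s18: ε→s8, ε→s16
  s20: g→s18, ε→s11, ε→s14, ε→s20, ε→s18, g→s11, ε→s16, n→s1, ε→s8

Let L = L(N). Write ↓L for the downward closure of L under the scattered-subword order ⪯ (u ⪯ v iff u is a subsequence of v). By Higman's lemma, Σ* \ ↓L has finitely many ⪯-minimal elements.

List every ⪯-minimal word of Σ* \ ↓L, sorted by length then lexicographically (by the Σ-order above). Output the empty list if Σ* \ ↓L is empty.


|Q|=21, |F|=1, |δ|=56 (35 ε).
min D↑ (2 st, q0=0, F={1}): 0:n→1,g→1 1:n→1,g→1.
'n': |S_i|=[14, 10] end={s1,s10,s11,s13,s14,s16,s18,s19,s20,s8} — reject; 1/1 del acc.
'g': N↓-sim [14, 13] end={s1,s10,s11,s13,s14,s16,s17,s18,s19,s20,s7,s8,…} — reject; 1/1 deletions ∈↓L.
2 obstructions.

Antichain: [n, g].


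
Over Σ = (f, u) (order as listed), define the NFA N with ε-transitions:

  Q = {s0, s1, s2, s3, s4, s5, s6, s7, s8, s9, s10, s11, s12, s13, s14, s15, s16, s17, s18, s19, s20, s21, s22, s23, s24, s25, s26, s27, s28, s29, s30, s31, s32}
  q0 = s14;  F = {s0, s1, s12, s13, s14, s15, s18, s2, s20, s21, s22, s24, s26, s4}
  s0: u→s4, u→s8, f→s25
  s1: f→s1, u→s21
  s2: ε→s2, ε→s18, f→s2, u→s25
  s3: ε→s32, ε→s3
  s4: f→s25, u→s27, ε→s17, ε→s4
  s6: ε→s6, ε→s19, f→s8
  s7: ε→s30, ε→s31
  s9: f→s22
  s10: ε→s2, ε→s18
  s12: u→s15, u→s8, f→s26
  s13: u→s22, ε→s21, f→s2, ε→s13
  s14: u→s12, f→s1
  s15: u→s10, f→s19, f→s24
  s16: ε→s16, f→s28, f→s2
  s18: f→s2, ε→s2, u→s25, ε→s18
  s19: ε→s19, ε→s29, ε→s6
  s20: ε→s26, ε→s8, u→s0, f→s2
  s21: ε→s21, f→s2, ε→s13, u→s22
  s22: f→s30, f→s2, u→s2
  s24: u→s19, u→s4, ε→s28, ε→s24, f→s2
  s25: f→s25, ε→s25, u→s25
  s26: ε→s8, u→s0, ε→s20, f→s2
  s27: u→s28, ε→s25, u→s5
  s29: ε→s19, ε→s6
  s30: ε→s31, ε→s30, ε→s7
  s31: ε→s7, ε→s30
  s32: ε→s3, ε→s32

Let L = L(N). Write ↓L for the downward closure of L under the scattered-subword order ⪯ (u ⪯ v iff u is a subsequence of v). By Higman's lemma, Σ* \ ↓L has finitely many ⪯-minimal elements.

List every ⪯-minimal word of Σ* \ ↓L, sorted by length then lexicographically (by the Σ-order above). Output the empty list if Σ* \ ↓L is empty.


min(Σ*\↓L) = [fufu, uffu, ufuf, uuuu].

|Q|=33, |F|=14, |δ|=80 (39 ε).
min D↑ (12 st, q0=0, F={10}): 0:f→1,u→2 1:f→1,u→3 2:f→4,u→5 3:f→6,u→7 4:f→6,u→8 5:f→9,u→6 6:f→6,u→10 7:f→6,u→6 8:f→10,u→11 9:f→6,u→11 10:f→10,u→10 11:f→10,u→10 (ε-aug+det+¬).
'fufu': N↓-sim [27, 23, 19, 7, 1] end={s25} rej; 4/4 del acc.
'uffu': N↓-sim [27, 25, 19, 4, 1] end={s25} rej; 4/4 single-dels accept.
'ufuf': run [27, 25, 19, 11, 2] end={s25,s8} ∉↓L; 4/4 deletions ∈↓L.
'uuuu': run [27, 25, 20, 13, 4] end={s25,s27,s28,s5} — reject; 4/4 del acc.
4 words, ⪯-incomp.


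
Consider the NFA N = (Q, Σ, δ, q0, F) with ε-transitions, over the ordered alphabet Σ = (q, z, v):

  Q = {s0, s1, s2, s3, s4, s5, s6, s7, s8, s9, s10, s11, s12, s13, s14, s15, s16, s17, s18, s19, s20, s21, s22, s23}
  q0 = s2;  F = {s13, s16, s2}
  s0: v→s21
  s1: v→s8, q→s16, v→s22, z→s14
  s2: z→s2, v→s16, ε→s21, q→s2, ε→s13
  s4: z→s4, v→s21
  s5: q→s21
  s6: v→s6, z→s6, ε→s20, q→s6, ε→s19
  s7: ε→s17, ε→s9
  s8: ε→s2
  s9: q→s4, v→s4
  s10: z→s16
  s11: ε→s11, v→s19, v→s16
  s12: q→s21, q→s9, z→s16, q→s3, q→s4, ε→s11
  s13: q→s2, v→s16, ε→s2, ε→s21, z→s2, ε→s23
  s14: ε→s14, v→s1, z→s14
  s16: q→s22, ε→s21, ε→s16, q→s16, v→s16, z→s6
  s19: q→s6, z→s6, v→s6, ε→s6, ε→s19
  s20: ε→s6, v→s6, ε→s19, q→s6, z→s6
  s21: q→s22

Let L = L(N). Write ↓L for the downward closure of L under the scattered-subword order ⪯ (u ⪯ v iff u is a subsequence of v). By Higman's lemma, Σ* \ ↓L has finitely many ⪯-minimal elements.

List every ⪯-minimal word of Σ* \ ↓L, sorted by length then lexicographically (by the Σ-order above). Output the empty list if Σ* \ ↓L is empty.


Antichain: [vz].

|Q|=24, |F|=3, |δ|=59 (19 ε).
min D↑ (3 st, q0=0, F={2}): 0:q→0,z→0,v→1 1:q→1,z→2,v→1 2:q→2,z→2,v→2 (ε-aug+det+¬).
'vz': run [9, 6, 3] end={s19,s20,s6} rej; 2/2 deletions ∈↓L.
1 minimals (antichain).


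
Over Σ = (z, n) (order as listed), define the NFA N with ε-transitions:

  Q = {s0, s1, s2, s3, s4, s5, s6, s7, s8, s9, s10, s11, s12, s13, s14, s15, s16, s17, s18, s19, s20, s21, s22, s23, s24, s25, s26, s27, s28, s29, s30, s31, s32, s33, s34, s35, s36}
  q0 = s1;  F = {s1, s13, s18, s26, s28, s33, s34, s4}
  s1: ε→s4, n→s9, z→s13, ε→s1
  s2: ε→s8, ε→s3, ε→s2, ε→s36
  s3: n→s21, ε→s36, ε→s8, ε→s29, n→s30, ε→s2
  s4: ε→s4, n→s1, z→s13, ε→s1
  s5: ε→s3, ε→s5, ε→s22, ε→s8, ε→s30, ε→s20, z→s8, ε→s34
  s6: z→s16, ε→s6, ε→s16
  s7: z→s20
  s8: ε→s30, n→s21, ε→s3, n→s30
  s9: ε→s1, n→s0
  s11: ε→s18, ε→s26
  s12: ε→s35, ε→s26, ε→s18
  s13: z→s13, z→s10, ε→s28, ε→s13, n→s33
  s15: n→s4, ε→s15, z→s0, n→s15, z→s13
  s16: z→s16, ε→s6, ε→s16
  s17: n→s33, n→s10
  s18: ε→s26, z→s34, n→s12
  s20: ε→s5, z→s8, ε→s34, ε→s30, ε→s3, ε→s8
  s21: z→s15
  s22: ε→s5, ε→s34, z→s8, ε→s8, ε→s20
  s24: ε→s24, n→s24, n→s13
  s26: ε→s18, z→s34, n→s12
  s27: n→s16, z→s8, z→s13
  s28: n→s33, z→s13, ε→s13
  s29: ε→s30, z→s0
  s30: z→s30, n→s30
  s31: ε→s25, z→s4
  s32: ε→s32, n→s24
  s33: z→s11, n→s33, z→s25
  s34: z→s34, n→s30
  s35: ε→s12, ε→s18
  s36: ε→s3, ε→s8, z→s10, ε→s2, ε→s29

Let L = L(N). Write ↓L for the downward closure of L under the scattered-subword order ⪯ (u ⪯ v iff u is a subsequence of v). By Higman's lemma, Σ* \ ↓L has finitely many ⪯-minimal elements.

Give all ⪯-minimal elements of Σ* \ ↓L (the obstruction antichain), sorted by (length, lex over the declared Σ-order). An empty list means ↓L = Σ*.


Antichain: [znzzn].

|Q|=37, |F|=8, |δ|=103 (56 ε).
min D↑ (6 st, q0=0, F={5}): 0:z→1,n→0 1:z→1,n→2 2:z→3,n→2 3:z→4,n→3 4:z→4,n→5 5:z→5,n→5 (ε-aug+det+¬).
'znzzn': N↓-sim [16, 12, 9, 8, 2, 1] end={s30} — reject; 5/5 deletions ∈↓L.
1 obstructions.


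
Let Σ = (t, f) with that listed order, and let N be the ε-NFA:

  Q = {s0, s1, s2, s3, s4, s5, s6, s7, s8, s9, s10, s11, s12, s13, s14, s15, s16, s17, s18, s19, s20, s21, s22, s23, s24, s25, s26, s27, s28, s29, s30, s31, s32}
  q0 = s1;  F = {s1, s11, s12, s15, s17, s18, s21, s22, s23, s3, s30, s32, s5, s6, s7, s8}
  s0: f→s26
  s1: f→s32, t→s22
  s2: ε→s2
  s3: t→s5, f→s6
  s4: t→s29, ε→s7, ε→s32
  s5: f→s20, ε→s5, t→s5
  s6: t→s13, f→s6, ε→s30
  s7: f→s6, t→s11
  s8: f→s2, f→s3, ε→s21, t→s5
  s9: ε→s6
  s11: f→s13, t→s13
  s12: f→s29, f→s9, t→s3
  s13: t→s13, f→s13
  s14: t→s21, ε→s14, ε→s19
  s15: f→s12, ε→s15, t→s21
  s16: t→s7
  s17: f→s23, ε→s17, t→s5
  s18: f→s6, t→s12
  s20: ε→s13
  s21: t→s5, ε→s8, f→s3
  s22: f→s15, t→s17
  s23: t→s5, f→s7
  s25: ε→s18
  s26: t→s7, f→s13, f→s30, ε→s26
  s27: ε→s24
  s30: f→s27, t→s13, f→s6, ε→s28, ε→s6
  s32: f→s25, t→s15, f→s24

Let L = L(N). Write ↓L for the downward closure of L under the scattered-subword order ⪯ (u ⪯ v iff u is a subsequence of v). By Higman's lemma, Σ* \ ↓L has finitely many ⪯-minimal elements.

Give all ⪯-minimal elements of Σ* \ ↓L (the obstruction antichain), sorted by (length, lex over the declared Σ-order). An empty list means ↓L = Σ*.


|Q|=33, |F|=16, |δ|=63 (18 ε).
min D↑ (15 st, q0=0, F={11}): 0:t→1,f→2 1:t→3,f→4 2:t→4,f→5 3:t→6,f→7 4:t→8,f→9 5:t→9,f→10 6:t→6,f→11 7:t→6,f→12 8:t→6,f→13 9:t→13,f→10 10:t→11,f→10 11:t→11,f→11 12:t→14,f→10 13:t→6,f→10 14:t→11,f→11 (ε-aug+det+¬).
'tttf': N↓-sim [25, 21, 16, 4, 2] end={s13,s20} — reject; 4/4 single-dels accept.
'ffft': run [25, 22, 17, 9, 1] end={s13} rej; 4/4 deletions ∈↓L.
'ttfftt': |S_i|=[25, 21, 16, 13, 9, 2, 1] end={s13} rej; 6/6 del acc.
3 minimals (antichain).

A = [tttf, ffft, ttfftt].


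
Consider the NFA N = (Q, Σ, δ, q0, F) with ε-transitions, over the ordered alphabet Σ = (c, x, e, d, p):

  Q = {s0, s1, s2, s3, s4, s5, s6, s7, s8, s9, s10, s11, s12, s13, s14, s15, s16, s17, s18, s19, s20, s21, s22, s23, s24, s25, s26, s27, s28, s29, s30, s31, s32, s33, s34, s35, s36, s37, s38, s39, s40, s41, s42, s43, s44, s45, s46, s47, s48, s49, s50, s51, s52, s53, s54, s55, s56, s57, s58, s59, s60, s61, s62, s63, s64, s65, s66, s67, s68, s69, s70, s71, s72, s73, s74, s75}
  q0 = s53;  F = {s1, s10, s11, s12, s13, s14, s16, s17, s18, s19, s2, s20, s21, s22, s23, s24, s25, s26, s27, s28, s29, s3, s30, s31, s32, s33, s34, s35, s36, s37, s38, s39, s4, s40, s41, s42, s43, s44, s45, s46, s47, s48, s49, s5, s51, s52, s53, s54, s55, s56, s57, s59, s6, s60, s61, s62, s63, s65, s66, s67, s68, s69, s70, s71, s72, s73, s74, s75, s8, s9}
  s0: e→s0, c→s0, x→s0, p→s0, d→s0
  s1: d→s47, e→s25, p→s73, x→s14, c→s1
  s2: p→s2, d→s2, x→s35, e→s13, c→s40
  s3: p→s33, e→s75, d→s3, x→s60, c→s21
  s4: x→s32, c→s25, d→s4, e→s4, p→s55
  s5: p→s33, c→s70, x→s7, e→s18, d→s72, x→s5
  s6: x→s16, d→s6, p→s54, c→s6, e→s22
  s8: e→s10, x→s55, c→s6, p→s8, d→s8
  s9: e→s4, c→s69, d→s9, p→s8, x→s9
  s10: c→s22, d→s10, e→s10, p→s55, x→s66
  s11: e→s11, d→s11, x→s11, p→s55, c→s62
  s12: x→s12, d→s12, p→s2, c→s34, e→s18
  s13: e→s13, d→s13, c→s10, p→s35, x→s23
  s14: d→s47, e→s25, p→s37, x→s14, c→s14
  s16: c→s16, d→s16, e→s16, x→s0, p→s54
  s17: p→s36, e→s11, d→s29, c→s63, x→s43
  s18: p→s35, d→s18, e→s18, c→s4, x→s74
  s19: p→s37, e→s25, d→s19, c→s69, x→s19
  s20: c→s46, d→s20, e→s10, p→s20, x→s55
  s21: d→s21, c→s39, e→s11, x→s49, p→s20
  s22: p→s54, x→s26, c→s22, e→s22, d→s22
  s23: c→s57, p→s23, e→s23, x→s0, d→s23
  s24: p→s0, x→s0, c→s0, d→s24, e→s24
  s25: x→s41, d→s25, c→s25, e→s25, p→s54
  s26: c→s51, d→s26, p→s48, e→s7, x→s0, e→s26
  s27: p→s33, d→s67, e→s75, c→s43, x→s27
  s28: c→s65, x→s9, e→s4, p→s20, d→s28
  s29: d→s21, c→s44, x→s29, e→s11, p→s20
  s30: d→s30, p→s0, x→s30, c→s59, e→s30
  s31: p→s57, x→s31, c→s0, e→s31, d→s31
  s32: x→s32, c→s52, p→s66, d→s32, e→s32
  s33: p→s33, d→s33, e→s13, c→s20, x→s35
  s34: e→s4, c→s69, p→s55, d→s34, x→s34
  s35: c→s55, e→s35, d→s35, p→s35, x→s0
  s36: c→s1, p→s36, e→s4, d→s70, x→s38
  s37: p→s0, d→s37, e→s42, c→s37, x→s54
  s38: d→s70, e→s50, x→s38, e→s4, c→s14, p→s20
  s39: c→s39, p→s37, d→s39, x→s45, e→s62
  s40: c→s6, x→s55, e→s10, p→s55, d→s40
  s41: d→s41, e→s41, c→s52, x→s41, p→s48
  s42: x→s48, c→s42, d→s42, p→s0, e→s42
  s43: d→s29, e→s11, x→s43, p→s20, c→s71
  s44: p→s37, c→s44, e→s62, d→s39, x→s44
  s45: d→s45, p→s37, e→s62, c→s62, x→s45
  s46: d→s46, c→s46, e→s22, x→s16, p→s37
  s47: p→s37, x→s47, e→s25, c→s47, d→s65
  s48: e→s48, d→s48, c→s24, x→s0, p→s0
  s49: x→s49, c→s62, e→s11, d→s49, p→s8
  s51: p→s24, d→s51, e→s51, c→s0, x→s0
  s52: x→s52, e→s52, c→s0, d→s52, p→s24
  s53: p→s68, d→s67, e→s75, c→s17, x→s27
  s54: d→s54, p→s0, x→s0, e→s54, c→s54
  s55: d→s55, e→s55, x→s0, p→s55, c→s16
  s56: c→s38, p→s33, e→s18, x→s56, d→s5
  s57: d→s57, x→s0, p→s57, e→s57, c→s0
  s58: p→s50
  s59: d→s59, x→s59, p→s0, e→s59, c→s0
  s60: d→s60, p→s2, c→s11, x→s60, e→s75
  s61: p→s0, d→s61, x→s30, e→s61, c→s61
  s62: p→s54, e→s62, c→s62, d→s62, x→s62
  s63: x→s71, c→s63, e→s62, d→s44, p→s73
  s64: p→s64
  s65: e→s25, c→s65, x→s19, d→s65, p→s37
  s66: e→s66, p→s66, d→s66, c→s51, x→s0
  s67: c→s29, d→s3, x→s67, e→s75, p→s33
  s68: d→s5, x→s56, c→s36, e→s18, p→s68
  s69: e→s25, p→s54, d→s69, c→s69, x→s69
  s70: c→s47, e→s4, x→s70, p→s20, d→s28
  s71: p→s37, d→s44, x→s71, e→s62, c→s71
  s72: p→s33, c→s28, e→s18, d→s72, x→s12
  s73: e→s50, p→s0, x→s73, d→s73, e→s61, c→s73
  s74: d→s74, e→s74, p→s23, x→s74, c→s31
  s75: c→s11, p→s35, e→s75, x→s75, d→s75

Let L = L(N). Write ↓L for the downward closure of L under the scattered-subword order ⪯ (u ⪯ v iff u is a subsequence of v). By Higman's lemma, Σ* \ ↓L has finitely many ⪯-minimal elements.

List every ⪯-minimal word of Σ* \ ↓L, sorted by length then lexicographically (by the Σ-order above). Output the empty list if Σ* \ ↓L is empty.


|Q|=76, |F|=70, |δ|=361 (0 ε).
min D↑ (71 st, q0=0, F={29}): 0:c→1,x→2,e→3,d→4,p→5 1:c→6,x→7,e→8,d→9,p→10 2:c→7,x→2,e→3,d→4,p→11 3:c→8,x→3,e→3,d→3,p→12 4:c→9,x→4,e→3,d→13,p→11 5:c→10,x→14,e→15,d→16,p→5 6:c→6,x→17,e→18,d→19,p→20 7:c→17,x→7,e→8,d→9,p→21 8:c→18,x→8,e→8,d→8,p→22 9:c→19,x→9,e→8,d→23,p→21 10:c→24,x→25,e→26,d→27,p→10 11:c→21,x→12,e→28,d→11,p→11 12:c→22,x→29,e→12,d→12,p→12 13:c→23,x→30,e→3,d→13,p→11 14:c→25,x→14,e→15,d→16,p→11 15:c→26,x→31,e→15,d→15,p→12 16:c→27,x→16,e→15,d→32,p→11 17:c→17,x→17,e→18,d→19,p→33 18:c→18,x→18,e→18,d→18,p→34 19:c→19,x→19,e→18,d→35,p→33 20:c→20,x→20,e→36,d→20,p→29 21:c→37,x→22,e→38,d→21,p→21 22:c→39,x→29,e→22,d→22,p→22 23:c→35,x→40,e→8,d→23,p→21 24:c→24,x→41,e→42,d→43,p→20 25:c→41,x→25,e→26,d→27,p→21 26:c→42,x→44,e→26,d→26,p→22 27:c→43,x→27,e→26,d→45,p→21 28:c→38,x→46,e→28,d→28,p→12 29:c→29,x→29,e→29,d→29,p→29 30:c→8,x→30,e→3,d→30,p→47 31:c→48,x→31,e→31,d→31,p→46 32:c→45,x→49,e→15,d→32,p→11 33:c→33,x→34,e→50,d→33,p→29 34:c→34,x→29,e→34,d→34,p→29 35:c→35,x→51,e→18,d→35,p→33 36:c→36,x→52,e→36,d→36,p→29 37:c→37,x→39,e→53,d→37,p→33 38:c→53,x→54,e→38,d→38,p→22 39:c→39,x→29,e→39,d→39,p→34 40:c→18,x→40,e→8,d→40,p→55 41:c→41,x→41,e→42,d→43,p→33 42:c→42,x→56,e→42,d→42,p→34 43:c→43,x→43,e→42,d→57,p→33 44:c→58,x→44,e→44,d→44,p→54 45:c→57,x→59,e→26,d→45,p→21 46:c→60,x→29,e→46,d→46,p→46 47:c→61,x→12,e→28,d→47,p→47 48:c→29,x→48,e→48,d→48,p→60 49:c→62,x→49,e→15,d→49,p→47 50:c→50,x→63,e→50,d→50,p→29 51:c→18,x→51,e→18,d→51,p→33 52:c→64,x→52,e→52,d→52,p→29 53:c→53,x→65,e→53,d→53,p→34 54:c→66,x→29,e→54,d→54,p→54 55:c→67,x→22,e→38,d→55,p→55 56:c→58,x→56,e→56,d→56,p→63 57:c→57,x→68,e→42,d→57,p→33 58:c→29,x→58,e→58,d→58,p→69 59:c→70,x→59,e→26,d→59,p→55 60:c→29,x→29,e→60,d→60,p→60 61:c→67,x→22,e→38,d→61,p→22 62:c→70,x→62,e→26,d→62,p→22 63:c→69,x→29,e→63,d→63,p→29 64:c→29,x→64,e→64,d→64,p→29 65:c→66,x→29,e→65,d→65,p→63 66:c→29,x→29,e→66,d→66,p→69 67:c→67,x→39,e→53,d→67,p→34 68:c→70,x→68,e→42,d→68,p→33 69:c→29,x→29,e→69,d→69,p→29 70:c→70,x→70,e→42,d→70,p→34 (ε-aug+det+¬).
'epx': N↓-sim [73, 32, 11, 1] end={s0} ∉↓L; 3/3 deletions ∈↓L.
'ccpp': |S_i|=[73, 55, 33, 11, 1] end={s0} ∉↓L; 4/4 del acc.
'xpxx': N↓-sim [73, 67, 25, 13, 1] end={s0} ∉↓L; 4/4 del acc.
'dpxx': |S_i|=[73, 61, 25, 13, 1] end={s0} — reject; 4/4 deletions ∈↓L.
'pexcc': N↓-sim [73, 55, 29, 16, 7, 1] end={s0} rej; 5/5 deletions ∈↓L.
'ddxcpx': N↓-sim [73, 61, 55, 46, 32, 9, 1] end={s0} rej; 6/6 del acc.
6 minimals (antichain).

Antichain: [epx, ccpp, xpxx, dpxx, pexcc, ddxcpx].


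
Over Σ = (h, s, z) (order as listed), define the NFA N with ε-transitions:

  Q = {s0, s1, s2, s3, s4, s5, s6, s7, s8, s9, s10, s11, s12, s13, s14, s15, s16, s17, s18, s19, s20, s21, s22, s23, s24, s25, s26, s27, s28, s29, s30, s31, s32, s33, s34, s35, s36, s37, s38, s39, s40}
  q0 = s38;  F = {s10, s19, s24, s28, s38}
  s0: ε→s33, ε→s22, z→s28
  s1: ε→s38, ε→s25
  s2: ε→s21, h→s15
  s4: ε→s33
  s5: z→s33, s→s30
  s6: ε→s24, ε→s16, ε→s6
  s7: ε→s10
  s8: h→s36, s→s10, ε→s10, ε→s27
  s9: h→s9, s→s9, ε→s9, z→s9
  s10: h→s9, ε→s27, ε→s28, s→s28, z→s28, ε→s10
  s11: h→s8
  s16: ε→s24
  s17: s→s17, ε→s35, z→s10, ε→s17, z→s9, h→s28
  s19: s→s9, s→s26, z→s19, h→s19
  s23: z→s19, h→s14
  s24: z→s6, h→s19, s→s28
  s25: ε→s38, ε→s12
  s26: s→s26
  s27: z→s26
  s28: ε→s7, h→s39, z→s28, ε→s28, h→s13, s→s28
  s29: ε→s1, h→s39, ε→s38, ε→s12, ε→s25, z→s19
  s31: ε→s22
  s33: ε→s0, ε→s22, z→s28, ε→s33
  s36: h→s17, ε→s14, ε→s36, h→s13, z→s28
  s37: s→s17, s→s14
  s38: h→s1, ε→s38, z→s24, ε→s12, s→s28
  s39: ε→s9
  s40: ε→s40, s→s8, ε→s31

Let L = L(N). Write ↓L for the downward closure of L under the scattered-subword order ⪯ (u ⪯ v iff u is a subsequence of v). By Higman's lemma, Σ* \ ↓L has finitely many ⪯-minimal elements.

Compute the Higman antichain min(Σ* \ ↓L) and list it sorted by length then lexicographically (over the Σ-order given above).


A = [sh, zhs].

|Q|=41, |F|=5, |δ|=82 (38 ε).
min D↑ (5 st, q0=0, F={3}): 0:h→0,s→1,z→2 1:h→3,s→1,z→1 2:h→4,s→1,z→2 3:h→3,s→3,z→3 4:h→4,s→3,z→4 [Hopcroft].
'sh': |S_i|=[16, 8, 3] end={s13,s39,s9} rej; 2/2 del acc.
'zhs': N↓-sim [16, 12, 5, 2] end={s26,s9} ∉↓L; 3/3 del acc.
2 obstructions.


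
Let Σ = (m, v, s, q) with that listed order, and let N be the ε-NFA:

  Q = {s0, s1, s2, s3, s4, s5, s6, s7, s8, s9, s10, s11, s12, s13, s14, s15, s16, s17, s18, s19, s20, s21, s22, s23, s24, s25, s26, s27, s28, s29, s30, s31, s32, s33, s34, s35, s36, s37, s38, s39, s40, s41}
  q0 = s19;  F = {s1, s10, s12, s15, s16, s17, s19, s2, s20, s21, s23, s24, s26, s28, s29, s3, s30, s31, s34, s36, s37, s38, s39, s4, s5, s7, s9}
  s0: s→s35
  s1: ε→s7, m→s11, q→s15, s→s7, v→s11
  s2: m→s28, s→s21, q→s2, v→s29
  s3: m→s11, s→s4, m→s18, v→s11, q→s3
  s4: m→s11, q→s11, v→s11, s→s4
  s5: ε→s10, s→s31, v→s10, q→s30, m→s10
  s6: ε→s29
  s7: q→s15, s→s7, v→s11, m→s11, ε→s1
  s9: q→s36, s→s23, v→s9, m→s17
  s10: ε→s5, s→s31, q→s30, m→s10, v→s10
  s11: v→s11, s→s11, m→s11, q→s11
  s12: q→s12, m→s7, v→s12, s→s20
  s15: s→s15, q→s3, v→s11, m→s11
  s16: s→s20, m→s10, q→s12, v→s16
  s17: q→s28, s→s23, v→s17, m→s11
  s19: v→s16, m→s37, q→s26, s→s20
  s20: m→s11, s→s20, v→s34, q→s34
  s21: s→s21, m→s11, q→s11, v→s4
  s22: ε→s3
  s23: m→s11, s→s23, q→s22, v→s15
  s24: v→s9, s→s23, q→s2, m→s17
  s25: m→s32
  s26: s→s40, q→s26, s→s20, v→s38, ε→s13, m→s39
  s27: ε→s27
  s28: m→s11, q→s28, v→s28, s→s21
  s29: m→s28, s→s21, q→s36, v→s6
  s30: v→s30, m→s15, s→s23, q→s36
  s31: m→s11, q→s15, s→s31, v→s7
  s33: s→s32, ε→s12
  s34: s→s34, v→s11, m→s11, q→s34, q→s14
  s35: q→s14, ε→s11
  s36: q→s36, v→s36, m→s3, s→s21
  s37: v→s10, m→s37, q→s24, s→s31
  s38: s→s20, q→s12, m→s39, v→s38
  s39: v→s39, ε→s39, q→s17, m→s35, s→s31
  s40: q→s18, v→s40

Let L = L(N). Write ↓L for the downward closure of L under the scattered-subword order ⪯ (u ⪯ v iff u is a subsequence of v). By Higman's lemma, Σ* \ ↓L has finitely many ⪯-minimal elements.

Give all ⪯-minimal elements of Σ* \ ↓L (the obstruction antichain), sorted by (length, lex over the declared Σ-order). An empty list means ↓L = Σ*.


Antichain: [sm, svv, sqv, qmm, vqmv, mqqsq].

|Q|=42, |F|=27, |δ|=132 (11 ε).
min D↑ (26 st, q0=0, F={9}): 0:m→1,v→2,s→3,q→4 1:m→1,v→5,s→6,q→7 2:m→5,v→2,s→3,q→8 3:m→9,v→10,s→3,q→10 4:m→11,v→12,s→3,q→4 5:m→5,v→5,s→6,q→13 6:m→9,v→14,s→6,q→15 7:m→16,v→17,s→18,q→19 8:m→14,v→8,s→3,q→8 9:m→9,v→9,s→9,q→9 10:m→9,v→9,s→10,q→10 11:m→9,v→11,s→6,q→16 12:m→11,v→12,s→3,q→8 13:m→15,v→13,s→18,q→20 14:m→9,v→9,s→14,q→15 15:m→9,v→9,s→15,q→21 16:m→9,v→16,s→18,q→22 17:m→16,v→17,s→18,q→20 18:m→9,v→15,s→18,q→21 19:m→22,v→23,s→24,q→19 20:m→21,v→20,s→24,q→20 21:m→9,v→9,s→25,q→21 22:m→9,v→22,s→24,q→22 23:m→22,v→23,s→24,q→20 24:m→9,v→25,s→24,q→9 25:m→9,v→9,s→25,q→9.
'sm': run [35, 15, 2] end={s11,s18} — reject; 2/2 del acc.
'svv': |S_i|=[35, 15, 10, 3] end={s11,s18,s40} ∉↓L; 3/3 deletions ∈↓L.
'sqv': N↓-sim [35, 15, 8, 1] end={s11} rej; 3/3 single-dels accept.
'qmm': |S_i|=[35, 30, 16, 4] end={s11,s14,s18,s35} ∉↓L; 3/3 del acc.
'vqmv': |S_i|=[35, 29, 18, 7, 1] end={s11} rej; 4/4 single-dels accept.
'mqqsq': N↓-sim [35, 26, 18, 11, 3, 1] end={s11} — reject; 5/5 single-dels accept.
6 obstructions.
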